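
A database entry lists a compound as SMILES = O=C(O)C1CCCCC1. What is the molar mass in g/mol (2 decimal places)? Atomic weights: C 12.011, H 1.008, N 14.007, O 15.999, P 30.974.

128.17 g/mol

First, the molecular formula is C7H12O2 (counting implicit H from valence).
  C: 7 × 12.011 = 84.077
  H: 12 × 1.008 = 12.096
  O: 2 × 15.999 = 31.998
Sum: 7×12.011 + 12×1.008 + 2×15.999 = 128.171 → 128.17 g/mol.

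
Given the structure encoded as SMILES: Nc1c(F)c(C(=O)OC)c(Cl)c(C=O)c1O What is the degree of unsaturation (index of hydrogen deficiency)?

Molecular formula: C9H7ClFNO4.
DoU = (2C + 2 + N − H − X) / 2, where X is the halogen count and O/S are ignored.
    = (2·9 + 2 + 1 − 7 − 2) / 2 = 12 / 2 = 6.

6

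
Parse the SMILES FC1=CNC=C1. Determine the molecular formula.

Walk through each heavy atom and fill implicit hydrogens from standard valence (C 4, N 3, O 2, S 2, halogen 1):
  atom 1: F (halogen, monovalent) → 0 H
  atom 2: C, bond orders sum to 4 (valence 4) → 0 H
  atom 3: C, bond orders sum to 3 (valence 4) → 1 H
  atom 4: N, bond orders sum to 2 (valence 3) → 1 H
  atom 5: C, bond orders sum to 3 (valence 4) → 1 H
  atom 6: C, bond orders sum to 3 (valence 4) → 1 H
Totals → C:4, H:4, F:1, N:1.
In Hill order: C4H4FN.

C4H4FN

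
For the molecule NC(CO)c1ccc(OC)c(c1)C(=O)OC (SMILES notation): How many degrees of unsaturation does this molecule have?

5

Molecular formula: C11H15NO4.
DoU = (2C + 2 + N − H − X) / 2, where X is the halogen count and O/S are ignored.
    = (2·11 + 2 + 1 − 15 − 0) / 2 = 10 / 2 = 5.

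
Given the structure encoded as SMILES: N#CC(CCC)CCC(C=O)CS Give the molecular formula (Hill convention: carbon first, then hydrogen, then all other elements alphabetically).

C10H17NOS

Walk through each heavy atom and fill implicit hydrogens from standard valence (C 4, N 3, O 2, S 2, halogen 1):
  atom 1: N, bond orders sum to 3 (valence 3) → 0 H
  atom 2: C, bond orders sum to 4 (valence 4) → 0 H
  atom 3: C, bond orders sum to 3 (valence 4) → 1 H
  atom 4: C, bond orders sum to 2 (valence 4) → 2 H
  atom 5: C, bond orders sum to 2 (valence 4) → 2 H
  atom 6: C, bond orders sum to 1 (valence 4) → 3 H
  atom 7: C, bond orders sum to 2 (valence 4) → 2 H
  atom 8: C, bond orders sum to 2 (valence 4) → 2 H
  atom 9: C, bond orders sum to 3 (valence 4) → 1 H
  atom 10: C, bond orders sum to 3 (valence 4) → 1 H
  atom 11: O, bond orders sum to 2 (valence 2) → 0 H
  atom 12: C, bond orders sum to 2 (valence 4) → 2 H
  atom 13: S, bond orders sum to 1 (valence 2) → 1 H
Totals → C:10, H:17, N:1, O:1, S:1.
In Hill order: C10H17NOS.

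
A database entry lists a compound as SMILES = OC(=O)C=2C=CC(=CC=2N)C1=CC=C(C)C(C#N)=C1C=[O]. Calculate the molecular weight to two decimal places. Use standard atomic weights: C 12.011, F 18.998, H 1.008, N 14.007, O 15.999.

First, the molecular formula is C16H12N2O3 (counting implicit H from valence).
  C: 16 × 12.011 = 192.176
  H: 12 × 1.008 = 12.096
  N: 2 × 14.007 = 28.014
  O: 3 × 15.999 = 47.997
Sum: 16×12.011 + 12×1.008 + 2×14.007 + 3×15.999 = 280.283 → 280.28 g/mol.

280.28 g/mol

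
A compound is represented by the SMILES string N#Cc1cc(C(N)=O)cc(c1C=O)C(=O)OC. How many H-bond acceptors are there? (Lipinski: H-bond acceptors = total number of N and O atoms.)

N atoms: 2; O atoms: 4.
Lipinski HBA = 2 + 4 = 6.

6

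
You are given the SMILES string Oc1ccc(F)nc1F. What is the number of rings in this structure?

In SMILES, each pair of matching ring-closure digits denotes one ring-closing bond; the number of such bonds equals the number of independent rings.
Ring-closure bonds here: 1.

1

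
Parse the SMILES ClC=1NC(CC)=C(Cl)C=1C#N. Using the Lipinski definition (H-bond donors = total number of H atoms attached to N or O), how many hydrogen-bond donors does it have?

Donors: find every N or O and count the H atoms it carries.
  atom 3 (N): bond orders sum to 2 → 1 H
  atom 11 (N): bond orders sum to 3 → 0 H
Lipinski HBD = 1.

1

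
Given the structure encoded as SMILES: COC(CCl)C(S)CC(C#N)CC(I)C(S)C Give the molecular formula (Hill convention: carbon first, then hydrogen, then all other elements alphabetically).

Walk through each heavy atom and fill implicit hydrogens from standard valence (C 4, N 3, O 2, S 2, halogen 1):
  atom 1: C, bond orders sum to 1 (valence 4) → 3 H
  atom 2: O, bond orders sum to 2 (valence 2) → 0 H
  atom 3: C, bond orders sum to 3 (valence 4) → 1 H
  atom 4: C, bond orders sum to 2 (valence 4) → 2 H
  atom 5: Cl (halogen, monovalent) → 0 H
  atom 6: C, bond orders sum to 3 (valence 4) → 1 H
  atom 7: S, bond orders sum to 1 (valence 2) → 1 H
  atom 8: C, bond orders sum to 2 (valence 4) → 2 H
  atom 9: C, bond orders sum to 3 (valence 4) → 1 H
  atom 10: C, bond orders sum to 4 (valence 4) → 0 H
  atom 11: N, bond orders sum to 3 (valence 3) → 0 H
  atom 12: C, bond orders sum to 2 (valence 4) → 2 H
  atom 13: C, bond orders sum to 3 (valence 4) → 1 H
  atom 14: I (halogen, monovalent) → 0 H
  atom 15: C, bond orders sum to 3 (valence 4) → 1 H
  atom 16: S, bond orders sum to 1 (valence 2) → 1 H
  atom 17: C, bond orders sum to 1 (valence 4) → 3 H
Totals → C:11, H:19, Cl:1, I:1, N:1, O:1, S:2.

C11H19ClINOS2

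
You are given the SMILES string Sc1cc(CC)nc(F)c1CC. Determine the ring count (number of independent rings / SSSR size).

In SMILES, each pair of matching ring-closure digits denotes one ring-closing bond; the number of such bonds equals the number of independent rings.
Ring-closure bonds here: 1.

1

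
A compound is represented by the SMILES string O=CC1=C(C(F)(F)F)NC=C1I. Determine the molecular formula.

C6H3F3INO

Walk through each heavy atom and fill implicit hydrogens from standard valence (C 4, N 3, O 2, S 2, halogen 1):
  atom 1: O, bond orders sum to 2 (valence 2) → 0 H
  atom 2: C, bond orders sum to 3 (valence 4) → 1 H
  atom 3: C, bond orders sum to 4 (valence 4) → 0 H
  atom 4: C, bond orders sum to 4 (valence 4) → 0 H
  atom 5: C, bond orders sum to 4 (valence 4) → 0 H
  atom 6: F (halogen, monovalent) → 0 H
  atom 7: F (halogen, monovalent) → 0 H
  atom 8: F (halogen, monovalent) → 0 H
  atom 9: N, bond orders sum to 2 (valence 3) → 1 H
  atom 10: C, bond orders sum to 3 (valence 4) → 1 H
  atom 11: C, bond orders sum to 4 (valence 4) → 0 H
  atom 12: I (halogen, monovalent) → 0 H
Totals → C:6, H:3, F:3, I:1, N:1, O:1.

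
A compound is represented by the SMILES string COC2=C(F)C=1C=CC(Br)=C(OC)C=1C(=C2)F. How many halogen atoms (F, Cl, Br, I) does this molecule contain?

Halogen atoms appear at heavy-atom positions 5, 10, 17 (1×Br, 2×F).
Other groups present: 2 ether.
Halogen count: 3.

3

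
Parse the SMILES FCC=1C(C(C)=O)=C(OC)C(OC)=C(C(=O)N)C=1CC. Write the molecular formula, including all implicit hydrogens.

Walk through each heavy atom and fill implicit hydrogens from standard valence (C 4, N 3, O 2, S 2, halogen 1):
  atom 1: F (halogen, monovalent) → 0 H
  atom 2: C, bond orders sum to 2 (valence 4) → 2 H
  atom 3: C, bond orders sum to 4 (valence 4) → 0 H
  atom 4: C, bond orders sum to 4 (valence 4) → 0 H
  atom 5: C, bond orders sum to 4 (valence 4) → 0 H
  atom 6: C, bond orders sum to 1 (valence 4) → 3 H
  atom 7: O, bond orders sum to 2 (valence 2) → 0 H
  atom 8: C, bond orders sum to 4 (valence 4) → 0 H
  atom 9: O, bond orders sum to 2 (valence 2) → 0 H
  atom 10: C, bond orders sum to 1 (valence 4) → 3 H
  atom 11: C, bond orders sum to 4 (valence 4) → 0 H
  atom 12: O, bond orders sum to 2 (valence 2) → 0 H
  atom 13: C, bond orders sum to 1 (valence 4) → 3 H
  atom 14: C, bond orders sum to 4 (valence 4) → 0 H
  atom 15: C, bond orders sum to 4 (valence 4) → 0 H
  atom 16: O, bond orders sum to 2 (valence 2) → 0 H
  atom 17: N, bond orders sum to 1 (valence 3) → 2 H
  atom 18: C, bond orders sum to 4 (valence 4) → 0 H
  atom 19: C, bond orders sum to 2 (valence 4) → 2 H
  atom 20: C, bond orders sum to 1 (valence 4) → 3 H
Totals → C:14, H:18, F:1, N:1, O:4.
In Hill order: C14H18FNO4.

C14H18FNO4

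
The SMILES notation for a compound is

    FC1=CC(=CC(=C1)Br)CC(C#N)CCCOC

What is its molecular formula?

Walk through each heavy atom and fill implicit hydrogens from standard valence (C 4, N 3, O 2, S 2, halogen 1):
  atom 1: F (halogen, monovalent) → 0 H
  atom 2: C, bond orders sum to 4 (valence 4) → 0 H
  atom 3: C, bond orders sum to 3 (valence 4) → 1 H
  atom 4: C, bond orders sum to 4 (valence 4) → 0 H
  atom 5: C, bond orders sum to 3 (valence 4) → 1 H
  atom 6: C, bond orders sum to 4 (valence 4) → 0 H
  atom 7: C, bond orders sum to 3 (valence 4) → 1 H
  atom 8: Br (halogen, monovalent) → 0 H
  atom 9: C, bond orders sum to 2 (valence 4) → 2 H
  atom 10: C, bond orders sum to 3 (valence 4) → 1 H
  atom 11: C, bond orders sum to 4 (valence 4) → 0 H
  atom 12: N, bond orders sum to 3 (valence 3) → 0 H
  atom 13: C, bond orders sum to 2 (valence 4) → 2 H
  atom 14: C, bond orders sum to 2 (valence 4) → 2 H
  atom 15: C, bond orders sum to 2 (valence 4) → 2 H
  atom 16: O, bond orders sum to 2 (valence 2) → 0 H
  atom 17: C, bond orders sum to 1 (valence 4) → 3 H
Totals → C:13, H:15, Br:1, F:1, N:1, O:1.
In Hill order: C13H15BrFNO.

C13H15BrFNO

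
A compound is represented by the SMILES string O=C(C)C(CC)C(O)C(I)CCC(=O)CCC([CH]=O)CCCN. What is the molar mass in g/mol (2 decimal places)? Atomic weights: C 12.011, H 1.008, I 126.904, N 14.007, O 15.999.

439.33 g/mol

First, the molecular formula is C17H30INO4 (counting implicit H from valence).
  C: 17 × 12.011 = 204.187
  H: 30 × 1.008 = 30.240
  I: 1 × 126.904 = 126.904
  N: 1 × 14.007 = 14.007
  O: 4 × 15.999 = 63.996
Sum: 17×12.011 + 30×1.008 + 1×126.904 + 1×14.007 + 4×15.999 = 439.334 → 439.33 g/mol.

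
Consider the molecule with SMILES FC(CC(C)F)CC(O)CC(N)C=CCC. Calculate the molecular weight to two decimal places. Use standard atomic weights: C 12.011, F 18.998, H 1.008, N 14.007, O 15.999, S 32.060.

First, the molecular formula is C12H23F2NO (counting implicit H from valence).
  C: 12 × 12.011 = 144.132
  F: 2 × 18.998 = 37.996
  H: 23 × 1.008 = 23.184
  N: 1 × 14.007 = 14.007
  O: 1 × 15.999 = 15.999
Sum: 12×12.011 + 2×18.998 + 23×1.008 + 1×14.007 + 1×15.999 = 235.318 → 235.32 g/mol.

235.32 g/mol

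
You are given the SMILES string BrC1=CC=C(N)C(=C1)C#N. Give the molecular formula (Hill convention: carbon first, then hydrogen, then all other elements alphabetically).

C7H5BrN2

Walk through each heavy atom and fill implicit hydrogens from standard valence (C 4, N 3, O 2, S 2, halogen 1):
  atom 1: Br (halogen, monovalent) → 0 H
  atom 2: C, bond orders sum to 4 (valence 4) → 0 H
  atom 3: C, bond orders sum to 3 (valence 4) → 1 H
  atom 4: C, bond orders sum to 3 (valence 4) → 1 H
  atom 5: C, bond orders sum to 4 (valence 4) → 0 H
  atom 6: N, bond orders sum to 1 (valence 3) → 2 H
  atom 7: C, bond orders sum to 4 (valence 4) → 0 H
  atom 8: C, bond orders sum to 3 (valence 4) → 1 H
  atom 9: C, bond orders sum to 4 (valence 4) → 0 H
  atom 10: N, bond orders sum to 3 (valence 3) → 0 H
Totals → C:7, H:5, Br:1, N:2.
In Hill order: C7H5BrN2.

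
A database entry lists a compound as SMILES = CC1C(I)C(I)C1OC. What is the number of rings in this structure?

1

In SMILES, each pair of matching ring-closure digits denotes one ring-closing bond; the number of such bonds equals the number of independent rings.
Ring-closure bonds here: 1.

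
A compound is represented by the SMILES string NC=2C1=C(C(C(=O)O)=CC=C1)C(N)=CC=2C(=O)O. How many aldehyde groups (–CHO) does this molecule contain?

Scan the SMILES for the aldehyde motif — none present.
Groups that are present: 2 carboxylic acid, 2 primary amine.

0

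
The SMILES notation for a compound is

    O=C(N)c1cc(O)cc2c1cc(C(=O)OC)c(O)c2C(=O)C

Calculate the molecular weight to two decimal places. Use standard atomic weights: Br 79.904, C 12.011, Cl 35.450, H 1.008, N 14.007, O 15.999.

303.27 g/mol

First, the molecular formula is C15H13NO6 (counting implicit H from valence).
  C: 15 × 12.011 = 180.165
  H: 13 × 1.008 = 13.104
  N: 1 × 14.007 = 14.007
  O: 6 × 15.999 = 95.994
Sum: 15×12.011 + 13×1.008 + 1×14.007 + 6×15.999 = 303.270 → 303.27 g/mol.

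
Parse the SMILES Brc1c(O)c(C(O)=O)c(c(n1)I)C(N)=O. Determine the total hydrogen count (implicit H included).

4

Walk through each heavy atom and fill implicit hydrogens from standard valence (C 4, N 3, O 2, S 2, halogen 1); for lowercase aromatic atoms, an aromatic c carries 1 H when it has two neighbours and 0 H with three, and aromatic n carries 0 H:
  atom 1: Br (halogen, monovalent) → 0 H
  atom 2: aromatic c, 3 neighbours → 0 H
  atom 3: aromatic c, 3 neighbours → 0 H
  atom 4: O, bond orders sum to 1 (valence 2) → 1 H
  atom 5: aromatic c, 3 neighbours → 0 H
  atom 6: C, bond orders sum to 4 (valence 4) → 0 H
  atom 7: O, bond orders sum to 1 (valence 2) → 1 H
  atom 8: O, bond orders sum to 2 (valence 2) → 0 H
  atom 9: aromatic c, 3 neighbours → 0 H
  atom 10: aromatic c, 3 neighbours → 0 H
  atom 11: aromatic n, 2 neighbours → 0 H
  atom 12: I (halogen, monovalent) → 0 H
  atom 13: C, bond orders sum to 4 (valence 4) → 0 H
  atom 14: N, bond orders sum to 1 (valence 3) → 2 H
  atom 15: O, bond orders sum to 2 (valence 2) → 0 H
Total hydrogens: 4.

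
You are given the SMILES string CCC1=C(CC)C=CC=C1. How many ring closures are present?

1

In SMILES, each pair of matching ring-closure digits denotes one ring-closing bond; the number of such bonds equals the number of independent rings.
Ring-closure bonds here: 1.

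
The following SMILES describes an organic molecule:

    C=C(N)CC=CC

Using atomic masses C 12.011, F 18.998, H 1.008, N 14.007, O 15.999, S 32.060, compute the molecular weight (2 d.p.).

First, the molecular formula is C6H11N (counting implicit H from valence).
  C: 6 × 12.011 = 72.066
  H: 11 × 1.008 = 11.088
  N: 1 × 14.007 = 14.007
Sum: 6×12.011 + 11×1.008 + 1×14.007 = 97.161 → 97.16 g/mol.

97.16 g/mol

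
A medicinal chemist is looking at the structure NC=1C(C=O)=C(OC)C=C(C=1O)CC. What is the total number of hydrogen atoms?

Walk through each heavy atom and fill implicit hydrogens from standard valence (C 4, N 3, O 2, S 2, halogen 1):
  atom 1: N, bond orders sum to 1 (valence 3) → 2 H
  atom 2: C, bond orders sum to 4 (valence 4) → 0 H
  atom 3: C, bond orders sum to 4 (valence 4) → 0 H
  atom 4: C, bond orders sum to 3 (valence 4) → 1 H
  atom 5: O, bond orders sum to 2 (valence 2) → 0 H
  atom 6: C, bond orders sum to 4 (valence 4) → 0 H
  atom 7: O, bond orders sum to 2 (valence 2) → 0 H
  atom 8: C, bond orders sum to 1 (valence 4) → 3 H
  atom 9: C, bond orders sum to 3 (valence 4) → 1 H
  atom 10: C, bond orders sum to 4 (valence 4) → 0 H
  atom 11: C, bond orders sum to 4 (valence 4) → 0 H
  atom 12: O, bond orders sum to 1 (valence 2) → 1 H
  atom 13: C, bond orders sum to 2 (valence 4) → 2 H
  atom 14: C, bond orders sum to 1 (valence 4) → 3 H
Total hydrogens: 13.

13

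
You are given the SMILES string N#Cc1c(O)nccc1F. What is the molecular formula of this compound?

C6H3FN2O

Walk through each heavy atom and fill implicit hydrogens from standard valence (C 4, N 3, O 2, S 2, halogen 1); for lowercase aromatic atoms, an aromatic c carries 1 H when it has two neighbours and 0 H with three, and aromatic n carries 0 H:
  atom 1: N, bond orders sum to 3 (valence 3) → 0 H
  atom 2: C, bond orders sum to 4 (valence 4) → 0 H
  atom 3: aromatic c, 3 neighbours → 0 H
  atom 4: aromatic c, 3 neighbours → 0 H
  atom 5: O, bond orders sum to 1 (valence 2) → 1 H
  atom 6: aromatic n, 2 neighbours → 0 H
  atom 7: aromatic c, 2 neighbours → 1 H
  atom 8: aromatic c, 2 neighbours → 1 H
  atom 9: aromatic c, 3 neighbours → 0 H
  atom 10: F (halogen, monovalent) → 0 H
Totals → C:6, H:3, F:1, N:2, O:1.
In Hill order: C6H3FN2O.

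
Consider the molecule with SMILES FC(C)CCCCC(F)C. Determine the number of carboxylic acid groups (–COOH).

Scan the SMILES for the carboxylic acid motif — none present.

0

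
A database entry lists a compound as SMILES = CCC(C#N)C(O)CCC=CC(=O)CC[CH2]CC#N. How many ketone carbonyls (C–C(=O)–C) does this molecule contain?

The ketone motif appears at heavy-atom position 12 in the SMILES.
Other groups present: 1 alkene, 1 hydroxyl, 2 nitrile.
Ketone count: 1.

1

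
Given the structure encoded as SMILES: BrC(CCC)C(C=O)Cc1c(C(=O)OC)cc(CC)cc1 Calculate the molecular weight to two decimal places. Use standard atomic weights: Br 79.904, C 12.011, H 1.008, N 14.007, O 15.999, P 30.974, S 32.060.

355.27 g/mol

First, the molecular formula is C17H23BrO3 (counting implicit H from valence).
  Br: 1 × 79.904 = 79.904
  C: 17 × 12.011 = 204.187
  H: 23 × 1.008 = 23.184
  O: 3 × 15.999 = 47.997
Sum: 1×79.904 + 17×12.011 + 23×1.008 + 3×15.999 = 355.272 → 355.27 g/mol.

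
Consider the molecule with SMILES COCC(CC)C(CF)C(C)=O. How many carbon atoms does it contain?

Count every carbon token in the SMILES (each C, including those in ring-closure positions and inside branches).
Carbon count: 9.

9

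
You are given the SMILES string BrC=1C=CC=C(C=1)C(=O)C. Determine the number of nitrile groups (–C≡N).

0

Scan the SMILES for the nitrile motif — none present.
Groups that are present: 1 ketone.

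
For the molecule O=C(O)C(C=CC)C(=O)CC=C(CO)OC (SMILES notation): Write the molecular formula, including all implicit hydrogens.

Walk through each heavy atom and fill implicit hydrogens from standard valence (C 4, N 3, O 2, S 2, halogen 1):
  atom 1: O, bond orders sum to 2 (valence 2) → 0 H
  atom 2: C, bond orders sum to 4 (valence 4) → 0 H
  atom 3: O, bond orders sum to 1 (valence 2) → 1 H
  atom 4: C, bond orders sum to 3 (valence 4) → 1 H
  atom 5: C, bond orders sum to 3 (valence 4) → 1 H
  atom 6: C, bond orders sum to 3 (valence 4) → 1 H
  atom 7: C, bond orders sum to 1 (valence 4) → 3 H
  atom 8: C, bond orders sum to 4 (valence 4) → 0 H
  atom 9: O, bond orders sum to 2 (valence 2) → 0 H
  atom 10: C, bond orders sum to 2 (valence 4) → 2 H
  atom 11: C, bond orders sum to 3 (valence 4) → 1 H
  atom 12: C, bond orders sum to 4 (valence 4) → 0 H
  atom 13: C, bond orders sum to 2 (valence 4) → 2 H
  atom 14: O, bond orders sum to 1 (valence 2) → 1 H
  atom 15: O, bond orders sum to 2 (valence 2) → 0 H
  atom 16: C, bond orders sum to 1 (valence 4) → 3 H
Totals → C:11, H:16, O:5.
In Hill order: C11H16O5.

C11H16O5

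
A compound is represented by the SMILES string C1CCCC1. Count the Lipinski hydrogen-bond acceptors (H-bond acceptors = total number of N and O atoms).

N atoms: 0; O atoms: 0.
Lipinski HBA = 0 + 0 = 0.

0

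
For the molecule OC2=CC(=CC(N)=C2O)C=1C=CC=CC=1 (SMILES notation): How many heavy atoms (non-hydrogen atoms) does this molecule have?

Every atom symbol written in the SMILES (organic subset) is one heavy atom; implicit H are not written.
Heavy atoms by element → C:12, N:1, O:2.
Total: 15.

15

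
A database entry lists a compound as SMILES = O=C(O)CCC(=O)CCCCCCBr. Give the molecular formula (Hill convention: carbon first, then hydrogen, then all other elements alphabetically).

C10H17BrO3

Walk through each heavy atom and fill implicit hydrogens from standard valence (C 4, N 3, O 2, S 2, halogen 1):
  atom 1: O, bond orders sum to 2 (valence 2) → 0 H
  atom 2: C, bond orders sum to 4 (valence 4) → 0 H
  atom 3: O, bond orders sum to 1 (valence 2) → 1 H
  atom 4: C, bond orders sum to 2 (valence 4) → 2 H
  atom 5: C, bond orders sum to 2 (valence 4) → 2 H
  atom 6: C, bond orders sum to 4 (valence 4) → 0 H
  atom 7: O, bond orders sum to 2 (valence 2) → 0 H
  atom 8: C, bond orders sum to 2 (valence 4) → 2 H
  atom 9: C, bond orders sum to 2 (valence 4) → 2 H
  atom 10: C, bond orders sum to 2 (valence 4) → 2 H
  atom 11: C, bond orders sum to 2 (valence 4) → 2 H
  atom 12: C, bond orders sum to 2 (valence 4) → 2 H
  atom 13: C, bond orders sum to 2 (valence 4) → 2 H
  atom 14: Br (halogen, monovalent) → 0 H
Totals → C:10, H:17, Br:1, O:3.
In Hill order: C10H17BrO3.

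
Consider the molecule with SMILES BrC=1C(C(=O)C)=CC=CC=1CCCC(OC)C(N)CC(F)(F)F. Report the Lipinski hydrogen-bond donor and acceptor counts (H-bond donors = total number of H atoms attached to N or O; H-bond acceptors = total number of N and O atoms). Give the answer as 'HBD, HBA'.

Donors: find every N or O and count the H atoms it carries.
  atom 5 (O): bond orders sum to 2 → 0 H
  atom 15 (O): bond orders sum to 2 → 0 H
  atom 18 (N): bond orders sum to 1 → 2 H
Lipinski HBD = 2.
Acceptors: N atoms = 1, O atoms = 2 → HBA = 3.

2, 3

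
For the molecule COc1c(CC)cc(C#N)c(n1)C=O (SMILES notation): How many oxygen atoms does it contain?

2

Scan the SMILES for O atoms (remember two-letter symbols like Cl and Br are single atoms).
Oxygen count: 2.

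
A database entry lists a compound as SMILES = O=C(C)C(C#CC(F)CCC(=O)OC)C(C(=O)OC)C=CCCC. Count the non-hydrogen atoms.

Every atom symbol written in the SMILES (organic subset) is one heavy atom; implicit H are not written.
Heavy atoms by element → C:18, F:1, O:5.
Total: 24.

24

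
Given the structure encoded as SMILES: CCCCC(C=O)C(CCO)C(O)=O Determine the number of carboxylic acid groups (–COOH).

1

The carboxylic acid motif appears at heavy-atom position 12 in the SMILES.
Other groups present: 1 aldehyde, 1 hydroxyl.
Carboxylic acid count: 1.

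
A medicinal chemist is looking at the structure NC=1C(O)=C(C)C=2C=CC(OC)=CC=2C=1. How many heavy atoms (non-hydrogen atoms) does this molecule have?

15

Every atom symbol written in the SMILES (organic subset) is one heavy atom; implicit H are not written.
Heavy atoms by element → C:12, N:1, O:2.
Total: 15.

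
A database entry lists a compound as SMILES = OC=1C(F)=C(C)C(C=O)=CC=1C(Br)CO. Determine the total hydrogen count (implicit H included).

Walk through each heavy atom and fill implicit hydrogens from standard valence (C 4, N 3, O 2, S 2, halogen 1):
  atom 1: O, bond orders sum to 1 (valence 2) → 1 H
  atom 2: C, bond orders sum to 4 (valence 4) → 0 H
  atom 3: C, bond orders sum to 4 (valence 4) → 0 H
  atom 4: F (halogen, monovalent) → 0 H
  atom 5: C, bond orders sum to 4 (valence 4) → 0 H
  atom 6: C, bond orders sum to 1 (valence 4) → 3 H
  atom 7: C, bond orders sum to 4 (valence 4) → 0 H
  atom 8: C, bond orders sum to 3 (valence 4) → 1 H
  atom 9: O, bond orders sum to 2 (valence 2) → 0 H
  atom 10: C, bond orders sum to 3 (valence 4) → 1 H
  atom 11: C, bond orders sum to 4 (valence 4) → 0 H
  atom 12: C, bond orders sum to 3 (valence 4) → 1 H
  atom 13: Br (halogen, monovalent) → 0 H
  atom 14: C, bond orders sum to 2 (valence 4) → 2 H
  atom 15: O, bond orders sum to 1 (valence 2) → 1 H
Total hydrogens: 10.

10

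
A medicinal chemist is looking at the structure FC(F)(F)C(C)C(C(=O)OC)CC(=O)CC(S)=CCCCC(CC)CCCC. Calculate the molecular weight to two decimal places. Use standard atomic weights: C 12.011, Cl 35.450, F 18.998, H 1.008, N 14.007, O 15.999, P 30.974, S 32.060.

424.56 g/mol

First, the molecular formula is C21H35F3O3S (counting implicit H from valence).
  C: 21 × 12.011 = 252.231
  F: 3 × 18.998 = 56.994
  H: 35 × 1.008 = 35.280
  O: 3 × 15.999 = 47.997
  S: 1 × 32.060 = 32.060
Sum: 21×12.011 + 3×18.998 + 35×1.008 + 3×15.999 + 1×32.060 = 424.562 → 424.56 g/mol.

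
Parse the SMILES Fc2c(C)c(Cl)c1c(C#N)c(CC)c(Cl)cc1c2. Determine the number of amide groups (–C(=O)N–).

Scan the SMILES for the amide motif — none present.
Groups that are present: 1 nitrile.

0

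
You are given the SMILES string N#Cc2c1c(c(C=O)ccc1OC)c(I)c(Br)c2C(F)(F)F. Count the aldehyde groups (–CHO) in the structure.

The aldehyde motif appears at heavy-atom position 7 in the SMILES.
Other groups present: 1 ether, 1 nitrile.
Aldehyde count: 1.

1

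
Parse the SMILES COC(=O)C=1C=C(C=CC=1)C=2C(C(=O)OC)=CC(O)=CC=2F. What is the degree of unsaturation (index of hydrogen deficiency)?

Degree of unsaturation = (number of rings) + (number of π bonds).
Ring closures in the SMILES: 2.
π bonds: 8 double bonds (each 1 DoU) → 8 DoU from unsaturation.
Total DoU = 2 + 8 = 10.

10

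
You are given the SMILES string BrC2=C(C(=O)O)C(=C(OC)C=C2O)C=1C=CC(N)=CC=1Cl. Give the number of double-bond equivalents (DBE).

Degree of unsaturation = (number of rings) + (number of π bonds).
Ring closures in the SMILES: 2.
π bonds: 7 double bonds (each 1 DoU) → 7 DoU from unsaturation.
Total DoU = 2 + 7 = 9.

9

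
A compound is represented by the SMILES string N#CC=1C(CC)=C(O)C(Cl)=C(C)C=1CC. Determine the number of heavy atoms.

15

Every atom symbol written in the SMILES (organic subset) is one heavy atom; implicit H are not written.
Heavy atoms by element → C:12, Cl:1, N:1, O:1.
Total: 15.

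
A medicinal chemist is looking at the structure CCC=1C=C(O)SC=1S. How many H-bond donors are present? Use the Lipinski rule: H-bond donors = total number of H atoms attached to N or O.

1

Donors: find every N or O and count the H atoms it carries.
  atom 6 (O): bond orders sum to 1 → 1 H
Lipinski HBD = 1.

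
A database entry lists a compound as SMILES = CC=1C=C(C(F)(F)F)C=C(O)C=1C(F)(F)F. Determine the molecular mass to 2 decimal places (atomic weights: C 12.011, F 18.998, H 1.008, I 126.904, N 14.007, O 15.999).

First, the molecular formula is C9H6F6O (counting implicit H from valence).
  C: 9 × 12.011 = 108.099
  F: 6 × 18.998 = 113.988
  H: 6 × 1.008 = 6.048
  O: 1 × 15.999 = 15.999
Sum: 9×12.011 + 6×18.998 + 6×1.008 + 1×15.999 = 244.134 → 244.13 g/mol.

244.13 g/mol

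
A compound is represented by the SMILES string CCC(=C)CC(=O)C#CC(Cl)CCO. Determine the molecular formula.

C11H15ClO2

Walk through each heavy atom and fill implicit hydrogens from standard valence (C 4, N 3, O 2, S 2, halogen 1):
  atom 1: C, bond orders sum to 1 (valence 4) → 3 H
  atom 2: C, bond orders sum to 2 (valence 4) → 2 H
  atom 3: C, bond orders sum to 4 (valence 4) → 0 H
  atom 4: C, bond orders sum to 2 (valence 4) → 2 H
  atom 5: C, bond orders sum to 2 (valence 4) → 2 H
  atom 6: C, bond orders sum to 4 (valence 4) → 0 H
  atom 7: O, bond orders sum to 2 (valence 2) → 0 H
  atom 8: C, bond orders sum to 4 (valence 4) → 0 H
  atom 9: C, bond orders sum to 4 (valence 4) → 0 H
  atom 10: C, bond orders sum to 3 (valence 4) → 1 H
  atom 11: Cl (halogen, monovalent) → 0 H
  atom 12: C, bond orders sum to 2 (valence 4) → 2 H
  atom 13: C, bond orders sum to 2 (valence 4) → 2 H
  atom 14: O, bond orders sum to 1 (valence 2) → 1 H
Totals → C:11, H:15, Cl:1, O:2.
In Hill order: C11H15ClO2.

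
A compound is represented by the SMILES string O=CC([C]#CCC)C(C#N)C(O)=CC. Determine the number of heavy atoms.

14

Every atom symbol written in the SMILES (organic subset) is one heavy atom; implicit H are not written.
Heavy atoms by element → C:11, N:1, O:2.
Total: 14.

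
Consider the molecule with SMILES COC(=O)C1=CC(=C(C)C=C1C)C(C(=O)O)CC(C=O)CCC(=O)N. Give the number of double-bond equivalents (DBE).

8

Molecular formula: C18H23NO6.
DoU = (2C + 2 + N − H − X) / 2, where X is the halogen count and O/S are ignored.
    = (2·18 + 2 + 1 − 23 − 0) / 2 = 16 / 2 = 8.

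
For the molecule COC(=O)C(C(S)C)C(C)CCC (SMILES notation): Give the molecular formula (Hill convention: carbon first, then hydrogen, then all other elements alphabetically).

Walk through each heavy atom and fill implicit hydrogens from standard valence (C 4, N 3, O 2, S 2, halogen 1):
  atom 1: C, bond orders sum to 1 (valence 4) → 3 H
  atom 2: O, bond orders sum to 2 (valence 2) → 0 H
  atom 3: C, bond orders sum to 4 (valence 4) → 0 H
  atom 4: O, bond orders sum to 2 (valence 2) → 0 H
  atom 5: C, bond orders sum to 3 (valence 4) → 1 H
  atom 6: C, bond orders sum to 3 (valence 4) → 1 H
  atom 7: S, bond orders sum to 1 (valence 2) → 1 H
  atom 8: C, bond orders sum to 1 (valence 4) → 3 H
  atom 9: C, bond orders sum to 3 (valence 4) → 1 H
  atom 10: C, bond orders sum to 1 (valence 4) → 3 H
  atom 11: C, bond orders sum to 2 (valence 4) → 2 H
  atom 12: C, bond orders sum to 2 (valence 4) → 2 H
  atom 13: C, bond orders sum to 1 (valence 4) → 3 H
Totals → C:10, H:20, O:2, S:1.
In Hill order: C10H20O2S.

C10H20O2S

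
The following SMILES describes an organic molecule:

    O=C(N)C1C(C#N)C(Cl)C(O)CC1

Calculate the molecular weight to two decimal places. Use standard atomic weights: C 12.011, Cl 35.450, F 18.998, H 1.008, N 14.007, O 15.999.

First, the molecular formula is C8H11ClN2O2 (counting implicit H from valence).
  C: 8 × 12.011 = 96.088
  Cl: 1 × 35.450 = 35.450
  H: 11 × 1.008 = 11.088
  N: 2 × 14.007 = 28.014
  O: 2 × 15.999 = 31.998
Sum: 8×12.011 + 1×35.450 + 11×1.008 + 2×14.007 + 2×15.999 = 202.638 → 202.64 g/mol.

202.64 g/mol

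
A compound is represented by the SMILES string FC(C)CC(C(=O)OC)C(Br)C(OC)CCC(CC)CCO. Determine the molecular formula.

C16H30BrFO4

Walk through each heavy atom and fill implicit hydrogens from standard valence (C 4, N 3, O 2, S 2, halogen 1):
  atom 1: F (halogen, monovalent) → 0 H
  atom 2: C, bond orders sum to 3 (valence 4) → 1 H
  atom 3: C, bond orders sum to 1 (valence 4) → 3 H
  atom 4: C, bond orders sum to 2 (valence 4) → 2 H
  atom 5: C, bond orders sum to 3 (valence 4) → 1 H
  atom 6: C, bond orders sum to 4 (valence 4) → 0 H
  atom 7: O, bond orders sum to 2 (valence 2) → 0 H
  atom 8: O, bond orders sum to 2 (valence 2) → 0 H
  atom 9: C, bond orders sum to 1 (valence 4) → 3 H
  atom 10: C, bond orders sum to 3 (valence 4) → 1 H
  atom 11: Br (halogen, monovalent) → 0 H
  atom 12: C, bond orders sum to 3 (valence 4) → 1 H
  atom 13: O, bond orders sum to 2 (valence 2) → 0 H
  atom 14: C, bond orders sum to 1 (valence 4) → 3 H
  atom 15: C, bond orders sum to 2 (valence 4) → 2 H
  atom 16: C, bond orders sum to 2 (valence 4) → 2 H
  atom 17: C, bond orders sum to 3 (valence 4) → 1 H
  atom 18: C, bond orders sum to 2 (valence 4) → 2 H
  atom 19: C, bond orders sum to 1 (valence 4) → 3 H
  atom 20: C, bond orders sum to 2 (valence 4) → 2 H
  atom 21: C, bond orders sum to 2 (valence 4) → 2 H
  atom 22: O, bond orders sum to 1 (valence 2) → 1 H
Totals → C:16, H:30, Br:1, F:1, O:4.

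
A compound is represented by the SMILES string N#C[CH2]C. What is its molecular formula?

Walk through each heavy atom and fill implicit hydrogens from standard valence (C 4, N 3, O 2, S 2, halogen 1):
  atom 1: N, bond orders sum to 3 (valence 3) → 0 H
  atom 2: C, bond orders sum to 4 (valence 4) → 0 H
  atom 3: C with explicit H count 2
  atom 4: C, bond orders sum to 1 (valence 4) → 3 H
Totals → C:3, H:5, N:1.

C3H5N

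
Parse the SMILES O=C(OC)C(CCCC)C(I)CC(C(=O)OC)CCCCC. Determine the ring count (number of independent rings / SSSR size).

In SMILES, each pair of matching ring-closure digits denotes one ring-closing bond; the number of such bonds equals the number of independent rings.
Ring-closure bonds here: 0.

0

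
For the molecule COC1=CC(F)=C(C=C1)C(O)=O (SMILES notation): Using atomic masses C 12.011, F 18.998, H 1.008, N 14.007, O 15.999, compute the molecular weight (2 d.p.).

170.14 g/mol

First, the molecular formula is C8H7FO3 (counting implicit H from valence).
  C: 8 × 12.011 = 96.088
  F: 1 × 18.998 = 18.998
  H: 7 × 1.008 = 7.056
  O: 3 × 15.999 = 47.997
Sum: 8×12.011 + 1×18.998 + 7×1.008 + 3×15.999 = 170.139 → 170.14 g/mol.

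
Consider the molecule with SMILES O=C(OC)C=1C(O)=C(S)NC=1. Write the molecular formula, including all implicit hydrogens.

Walk through each heavy atom and fill implicit hydrogens from standard valence (C 4, N 3, O 2, S 2, halogen 1):
  atom 1: O, bond orders sum to 2 (valence 2) → 0 H
  atom 2: C, bond orders sum to 4 (valence 4) → 0 H
  atom 3: O, bond orders sum to 2 (valence 2) → 0 H
  atom 4: C, bond orders sum to 1 (valence 4) → 3 H
  atom 5: C, bond orders sum to 4 (valence 4) → 0 H
  atom 6: C, bond orders sum to 4 (valence 4) → 0 H
  atom 7: O, bond orders sum to 1 (valence 2) → 1 H
  atom 8: C, bond orders sum to 4 (valence 4) → 0 H
  atom 9: S, bond orders sum to 1 (valence 2) → 1 H
  atom 10: N, bond orders sum to 2 (valence 3) → 1 H
  atom 11: C, bond orders sum to 3 (valence 4) → 1 H
Totals → C:6, H:7, N:1, O:3, S:1.
In Hill order: C6H7NO3S.

C6H7NO3S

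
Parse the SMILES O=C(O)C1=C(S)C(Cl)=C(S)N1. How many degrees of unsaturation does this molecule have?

4

Degree of unsaturation = (number of rings) + (number of π bonds).
Ring closures in the SMILES: 1.
π bonds: 3 double bonds (each 1 DoU) → 3 DoU from unsaturation.
Total DoU = 1 + 3 = 4.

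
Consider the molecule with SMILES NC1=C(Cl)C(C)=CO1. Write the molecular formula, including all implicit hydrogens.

Walk through each heavy atom and fill implicit hydrogens from standard valence (C 4, N 3, O 2, S 2, halogen 1):
  atom 1: N, bond orders sum to 1 (valence 3) → 2 H
  atom 2: C, bond orders sum to 4 (valence 4) → 0 H
  atom 3: C, bond orders sum to 4 (valence 4) → 0 H
  atom 4: Cl (halogen, monovalent) → 0 H
  atom 5: C, bond orders sum to 4 (valence 4) → 0 H
  atom 6: C, bond orders sum to 1 (valence 4) → 3 H
  atom 7: C, bond orders sum to 3 (valence 4) → 1 H
  atom 8: O, bond orders sum to 2 (valence 2) → 0 H
Totals → C:5, H:6, Cl:1, N:1, O:1.

C5H6ClNO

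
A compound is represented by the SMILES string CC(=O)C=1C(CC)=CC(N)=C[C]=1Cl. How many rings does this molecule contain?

In SMILES, each pair of matching ring-closure digits denotes one ring-closing bond; the number of such bonds equals the number of independent rings.
Ring-closure bonds here: 1.

1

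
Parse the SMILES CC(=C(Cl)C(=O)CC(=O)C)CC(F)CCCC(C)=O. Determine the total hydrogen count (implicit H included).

Walk through each heavy atom and fill implicit hydrogens from standard valence (C 4, N 3, O 2, S 2, halogen 1):
  atom 1: C, bond orders sum to 1 (valence 4) → 3 H
  atom 2: C, bond orders sum to 4 (valence 4) → 0 H
  atom 3: C, bond orders sum to 4 (valence 4) → 0 H
  atom 4: Cl (halogen, monovalent) → 0 H
  atom 5: C, bond orders sum to 4 (valence 4) → 0 H
  atom 6: O, bond orders sum to 2 (valence 2) → 0 H
  atom 7: C, bond orders sum to 2 (valence 4) → 2 H
  atom 8: C, bond orders sum to 4 (valence 4) → 0 H
  atom 9: O, bond orders sum to 2 (valence 2) → 0 H
  atom 10: C, bond orders sum to 1 (valence 4) → 3 H
  atom 11: C, bond orders sum to 2 (valence 4) → 2 H
  atom 12: C, bond orders sum to 3 (valence 4) → 1 H
  atom 13: F (halogen, monovalent) → 0 H
  atom 14: C, bond orders sum to 2 (valence 4) → 2 H
  atom 15: C, bond orders sum to 2 (valence 4) → 2 H
  atom 16: C, bond orders sum to 2 (valence 4) → 2 H
  atom 17: C, bond orders sum to 4 (valence 4) → 0 H
  atom 18: C, bond orders sum to 1 (valence 4) → 3 H
  atom 19: O, bond orders sum to 2 (valence 2) → 0 H
Total hydrogens: 20.

20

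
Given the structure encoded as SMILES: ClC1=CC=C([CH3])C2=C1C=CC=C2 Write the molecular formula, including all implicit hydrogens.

Walk through each heavy atom and fill implicit hydrogens from standard valence (C 4, N 3, O 2, S 2, halogen 1):
  atom 1: Cl (halogen, monovalent) → 0 H
  atom 2: C, bond orders sum to 4 (valence 4) → 0 H
  atom 3: C, bond orders sum to 3 (valence 4) → 1 H
  atom 4: C, bond orders sum to 3 (valence 4) → 1 H
  atom 5: C, bond orders sum to 4 (valence 4) → 0 H
  atom 6: C with explicit H count 3
  atom 7: C, bond orders sum to 4 (valence 4) → 0 H
  atom 8: C, bond orders sum to 4 (valence 4) → 0 H
  atom 9: C, bond orders sum to 3 (valence 4) → 1 H
  atom 10: C, bond orders sum to 3 (valence 4) → 1 H
  atom 11: C, bond orders sum to 3 (valence 4) → 1 H
  atom 12: C, bond orders sum to 3 (valence 4) → 1 H
Totals → C:11, H:9, Cl:1.

C11H9Cl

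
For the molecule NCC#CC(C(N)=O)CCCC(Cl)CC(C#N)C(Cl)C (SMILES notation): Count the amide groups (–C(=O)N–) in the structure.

The amide motif appears at heavy-atom position 6 in the SMILES.
Other groups present: 1 alkyne, 1 nitrile, 1 primary amine.
Amide count: 1.

1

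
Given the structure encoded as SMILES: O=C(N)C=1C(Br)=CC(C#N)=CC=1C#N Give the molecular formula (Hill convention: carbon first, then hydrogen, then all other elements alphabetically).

Walk through each heavy atom and fill implicit hydrogens from standard valence (C 4, N 3, O 2, S 2, halogen 1):
  atom 1: O, bond orders sum to 2 (valence 2) → 0 H
  atom 2: C, bond orders sum to 4 (valence 4) → 0 H
  atom 3: N, bond orders sum to 1 (valence 3) → 2 H
  atom 4: C, bond orders sum to 4 (valence 4) → 0 H
  atom 5: C, bond orders sum to 4 (valence 4) → 0 H
  atom 6: Br (halogen, monovalent) → 0 H
  atom 7: C, bond orders sum to 3 (valence 4) → 1 H
  atom 8: C, bond orders sum to 4 (valence 4) → 0 H
  atom 9: C, bond orders sum to 4 (valence 4) → 0 H
  atom 10: N, bond orders sum to 3 (valence 3) → 0 H
  atom 11: C, bond orders sum to 3 (valence 4) → 1 H
  atom 12: C, bond orders sum to 4 (valence 4) → 0 H
  atom 13: C, bond orders sum to 4 (valence 4) → 0 H
  atom 14: N, bond orders sum to 3 (valence 3) → 0 H
Totals → C:9, H:4, Br:1, N:3, O:1.
In Hill order: C9H4BrN3O.

C9H4BrN3O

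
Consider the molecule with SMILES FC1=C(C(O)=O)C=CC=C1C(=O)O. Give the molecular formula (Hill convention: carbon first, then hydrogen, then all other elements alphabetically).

C8H5FO4

Walk through each heavy atom and fill implicit hydrogens from standard valence (C 4, N 3, O 2, S 2, halogen 1):
  atom 1: F (halogen, monovalent) → 0 H
  atom 2: C, bond orders sum to 4 (valence 4) → 0 H
  atom 3: C, bond orders sum to 4 (valence 4) → 0 H
  atom 4: C, bond orders sum to 4 (valence 4) → 0 H
  atom 5: O, bond orders sum to 1 (valence 2) → 1 H
  atom 6: O, bond orders sum to 2 (valence 2) → 0 H
  atom 7: C, bond orders sum to 3 (valence 4) → 1 H
  atom 8: C, bond orders sum to 3 (valence 4) → 1 H
  atom 9: C, bond orders sum to 3 (valence 4) → 1 H
  atom 10: C, bond orders sum to 4 (valence 4) → 0 H
  atom 11: C, bond orders sum to 4 (valence 4) → 0 H
  atom 12: O, bond orders sum to 2 (valence 2) → 0 H
  atom 13: O, bond orders sum to 1 (valence 2) → 1 H
Totals → C:8, H:5, F:1, O:4.
In Hill order: C8H5FO4.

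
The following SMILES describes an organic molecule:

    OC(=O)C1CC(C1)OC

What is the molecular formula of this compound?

Walk through each heavy atom and fill implicit hydrogens from standard valence (C 4, N 3, O 2, S 2, halogen 1):
  atom 1: O, bond orders sum to 1 (valence 2) → 1 H
  atom 2: C, bond orders sum to 4 (valence 4) → 0 H
  atom 3: O, bond orders sum to 2 (valence 2) → 0 H
  atom 4: C, bond orders sum to 3 (valence 4) → 1 H
  atom 5: C, bond orders sum to 2 (valence 4) → 2 H
  atom 6: C, bond orders sum to 3 (valence 4) → 1 H
  atom 7: C, bond orders sum to 2 (valence 4) → 2 H
  atom 8: O, bond orders sum to 2 (valence 2) → 0 H
  atom 9: C, bond orders sum to 1 (valence 4) → 3 H
Totals → C:6, H:10, O:3.

C6H10O3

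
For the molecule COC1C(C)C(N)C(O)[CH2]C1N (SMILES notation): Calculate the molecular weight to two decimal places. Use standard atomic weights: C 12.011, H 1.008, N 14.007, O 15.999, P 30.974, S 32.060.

First, the molecular formula is C8H18N2O2 (counting implicit H from valence).
  C: 8 × 12.011 = 96.088
  H: 18 × 1.008 = 18.144
  N: 2 × 14.007 = 28.014
  O: 2 × 15.999 = 31.998
Sum: 8×12.011 + 18×1.008 + 2×14.007 + 2×15.999 = 174.244 → 174.24 g/mol.

174.24 g/mol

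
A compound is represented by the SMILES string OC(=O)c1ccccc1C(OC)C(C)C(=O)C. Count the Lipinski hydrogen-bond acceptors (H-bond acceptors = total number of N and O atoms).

4

N atoms: 0; O atoms: 4.
Lipinski HBA = 0 + 4 = 4.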